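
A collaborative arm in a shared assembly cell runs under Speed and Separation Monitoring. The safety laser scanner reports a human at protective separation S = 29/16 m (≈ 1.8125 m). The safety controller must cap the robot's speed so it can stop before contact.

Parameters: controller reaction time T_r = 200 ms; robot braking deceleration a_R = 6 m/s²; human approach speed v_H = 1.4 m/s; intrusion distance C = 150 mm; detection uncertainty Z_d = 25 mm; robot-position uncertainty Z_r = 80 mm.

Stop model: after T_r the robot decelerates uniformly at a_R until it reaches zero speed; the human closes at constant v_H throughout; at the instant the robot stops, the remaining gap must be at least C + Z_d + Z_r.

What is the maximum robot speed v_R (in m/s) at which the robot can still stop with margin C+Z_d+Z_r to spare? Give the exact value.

v_R_max = 21/10 m/s = 2.1000 m/s

quadratic (1/12)·v² + (13/30)·v + (-511/400) = 0
  disc = (13/30)² − 4·(1/12)·(-511/400) = 2209/3600 ; √disc = 47/60
  v_R = (−(13/30) + 47/60) / (2·(1/12)) = 21/10 m/s
check:
braking lasts T_s = (21/10)/6 = 0.3500 s
reaction-phase robot travel = 2.1000·0.2000 = 0.4200 m
robot covers 2.1000·0.3500 − ½·6.0000·0.3500² = 0.3675 m while stopping
human over T_r+T_s: 1.4000·(0.2000+0.3500) = 0.7700 m
residual clearance needed = 0.1500+0.0250+0.0800 = 0.2550 m
sum ≈ 0.4200+0.3675+0.7700+0.2550 ≈ 1.8125 m = S ✓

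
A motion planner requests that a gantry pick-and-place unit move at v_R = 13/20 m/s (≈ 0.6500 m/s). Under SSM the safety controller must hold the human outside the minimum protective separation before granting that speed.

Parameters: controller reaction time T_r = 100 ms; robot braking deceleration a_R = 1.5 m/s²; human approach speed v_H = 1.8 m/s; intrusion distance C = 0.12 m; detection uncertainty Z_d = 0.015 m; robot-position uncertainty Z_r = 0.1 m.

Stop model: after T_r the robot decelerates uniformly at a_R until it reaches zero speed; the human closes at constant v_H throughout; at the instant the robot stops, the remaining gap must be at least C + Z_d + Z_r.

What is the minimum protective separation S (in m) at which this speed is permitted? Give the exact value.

braking lasts T_s = (13/20)/(3/2) = 0.4333 s
reaction-phase robot travel = 0.6500·0.1000 = 0.0650 m
robot covers 0.6500·0.4333 − ½·1.5000·0.4333² = 0.1408 m while stopping
human over T_r+T_s: 1.8000·(0.1000+0.4333) = 0.9600 m
residual clearance needed = 0.1200+0.0150+0.1000 = 0.2350 m
S_min ≈ 0.0650+0.1408+0.9600+0.2350  ⇒  S_min = 1681/1200 m

S_min = 1681/1200 m = 1.4008 m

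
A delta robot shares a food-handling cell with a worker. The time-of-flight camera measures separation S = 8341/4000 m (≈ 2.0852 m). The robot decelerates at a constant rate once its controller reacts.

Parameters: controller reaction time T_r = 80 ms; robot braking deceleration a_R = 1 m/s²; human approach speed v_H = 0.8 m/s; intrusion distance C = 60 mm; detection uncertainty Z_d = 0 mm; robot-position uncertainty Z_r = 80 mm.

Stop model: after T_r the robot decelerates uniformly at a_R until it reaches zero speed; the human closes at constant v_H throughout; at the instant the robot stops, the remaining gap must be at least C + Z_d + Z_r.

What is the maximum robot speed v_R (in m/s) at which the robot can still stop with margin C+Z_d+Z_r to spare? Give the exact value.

v_R_max = 5/4 m/s = 1.2500 m/s

quadratic (1/2)·v² + (22/25)·v + (-301/160) = 0
  disc = (22/25)² − 4·(1/2)·(-301/160) = 45369/10000 ; √disc = 213/100
  v_R = (−(22/25) + 213/100) / (2·(1/2)) = 5/4 m/s
check:
T_s = v_R/a_R = (5/4)/1 = 1.2500 s
reaction-phase robot travel = 1.2500·0.0800 = 0.1000 m
braking distance = 1.2500²/(2·1.0000) = 0.7812 m
human closes 0.8000·1.3300 = 1.0640 m
C+Z_d+Z_r = 0.0600+0.0000+0.0800 = 0.1400 m
sum ≈ 0.1000+0.7812+1.0640+0.1400 ≈ 2.0852 m = S ✓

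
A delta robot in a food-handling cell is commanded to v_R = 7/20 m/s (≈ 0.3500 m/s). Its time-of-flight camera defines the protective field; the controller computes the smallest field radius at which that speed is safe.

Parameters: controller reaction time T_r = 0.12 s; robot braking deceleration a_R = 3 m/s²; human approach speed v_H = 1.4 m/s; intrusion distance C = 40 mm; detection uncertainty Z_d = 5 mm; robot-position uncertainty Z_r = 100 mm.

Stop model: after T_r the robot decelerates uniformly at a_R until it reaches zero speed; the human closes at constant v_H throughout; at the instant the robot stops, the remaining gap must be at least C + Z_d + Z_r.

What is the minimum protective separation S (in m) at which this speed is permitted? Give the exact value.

T_s = v_R/a_R = (7/20)/3 = 0.1167 s
robot covers v_R·T_r = 0.3500·0.1200 = 0.0420 m before braking
braking distance = 0.3500²/(2·3.0000) = 0.0204 m
human closes 1.4000·0.2367 = 0.3313 m
C+Z_d+Z_r = 0.0400+0.0050+0.1000 = 0.1450 m
S_min ≈ 0.0420+0.0204+0.3313+0.1450  ⇒  S_min = 431/800 m

S_min = 431/800 m = 0.5387 m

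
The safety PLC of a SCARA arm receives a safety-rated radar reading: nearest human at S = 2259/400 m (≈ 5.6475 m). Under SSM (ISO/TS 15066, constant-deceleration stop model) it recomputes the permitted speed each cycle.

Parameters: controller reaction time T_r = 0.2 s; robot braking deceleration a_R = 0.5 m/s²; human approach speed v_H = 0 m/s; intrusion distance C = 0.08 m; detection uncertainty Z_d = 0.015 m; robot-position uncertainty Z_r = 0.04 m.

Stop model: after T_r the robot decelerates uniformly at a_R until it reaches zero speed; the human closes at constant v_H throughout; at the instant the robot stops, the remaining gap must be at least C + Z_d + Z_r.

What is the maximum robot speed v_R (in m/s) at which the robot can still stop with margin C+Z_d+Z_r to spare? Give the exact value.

v_R_max = 9/4 m/s = 2.2500 m/s

quadratic (1)·v² + (1/5)·v + (-441/80) = 0
  disc = (1/5)² − 4·(1)·(-441/80) = 2209/100 ; √disc = 47/10
  v_R = (−(1/5) + 47/10) / (2·(1)) = 9/4 m/s
check:
T_s = v_R/a_R = (9/4)/(1/2) = 4.5000 s
robot covers v_R·T_r = 2.2500·0.2000 = 0.4500 m before braking
robot covers 2.2500·4.5000 − ½·0.5000·4.5000² = 5.0625 m while stopping
person approaches 0.0000·(0.2000+4.5000) = 0.0000 m
C+Z_d+Z_r = 0.0800+0.0150+0.0400 = 0.1350 m
sum ≈ 0.4500+5.0625+0.0000+0.1350 ≈ 5.6475 m = S ✓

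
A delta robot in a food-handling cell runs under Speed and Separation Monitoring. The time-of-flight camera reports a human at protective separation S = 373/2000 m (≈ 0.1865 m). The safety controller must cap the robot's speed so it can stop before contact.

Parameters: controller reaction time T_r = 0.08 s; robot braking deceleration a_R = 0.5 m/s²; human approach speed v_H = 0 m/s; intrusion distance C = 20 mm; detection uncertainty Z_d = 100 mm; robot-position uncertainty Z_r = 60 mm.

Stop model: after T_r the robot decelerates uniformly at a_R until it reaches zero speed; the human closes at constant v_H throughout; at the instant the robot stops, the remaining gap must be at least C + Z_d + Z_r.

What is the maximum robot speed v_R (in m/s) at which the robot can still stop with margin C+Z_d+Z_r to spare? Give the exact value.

v_R_max = 1/20 m/s = 0.0500 m/s

quadratic (1)·v² + (2/25)·v + (-13/2000) = 0
  disc = (2/25)² − 4·(1)·(-13/2000) = 81/2500 ; √disc = 9/50
  v_R = (−(2/25) + 9/50) / (2·(1)) = 1/20 m/s
check:
stop time T_s = (1/20)/(1/2) = 0.1000 s
reaction-phase robot travel = 0.0500·0.0800 = 0.0040 m
braking distance = 0.0500²/(2·0.5000) = 0.0025 m
person approaches 0.0000·(0.0800+0.1000) = 0.0000 m
margins: 0.0200+0.1000+0.0600 = 0.1800 m
sum ≈ 0.0040+0.0025+0.0000+0.1800 ≈ 0.1865 m = S ✓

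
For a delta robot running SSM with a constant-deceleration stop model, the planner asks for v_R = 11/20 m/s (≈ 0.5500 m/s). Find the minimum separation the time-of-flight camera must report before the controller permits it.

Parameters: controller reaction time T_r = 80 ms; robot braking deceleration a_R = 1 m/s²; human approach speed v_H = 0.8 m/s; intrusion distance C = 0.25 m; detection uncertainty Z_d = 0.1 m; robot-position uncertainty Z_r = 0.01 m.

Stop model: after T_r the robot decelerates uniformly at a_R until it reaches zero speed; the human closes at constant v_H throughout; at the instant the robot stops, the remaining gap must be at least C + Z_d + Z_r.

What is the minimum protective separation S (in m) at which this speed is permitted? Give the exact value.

braking lasts T_s = (11/20)/1 = 0.5500 s
robot covers v_R·T_r = 0.5500·0.0800 = 0.0440 m before braking
robot under decel: 0.5500²/(2·1.0000) = 0.1512 m
person approaches 0.8000·(0.0800+0.5500) = 0.5040 m
C+Z_d+Z_r = 0.2500+0.1000+0.0100 = 0.3600 m
S_min ≈ 0.0440+0.1512+0.5040+0.3600  ⇒  S_min = 4237/4000 m

S_min = 4237/4000 m = 1.0593 m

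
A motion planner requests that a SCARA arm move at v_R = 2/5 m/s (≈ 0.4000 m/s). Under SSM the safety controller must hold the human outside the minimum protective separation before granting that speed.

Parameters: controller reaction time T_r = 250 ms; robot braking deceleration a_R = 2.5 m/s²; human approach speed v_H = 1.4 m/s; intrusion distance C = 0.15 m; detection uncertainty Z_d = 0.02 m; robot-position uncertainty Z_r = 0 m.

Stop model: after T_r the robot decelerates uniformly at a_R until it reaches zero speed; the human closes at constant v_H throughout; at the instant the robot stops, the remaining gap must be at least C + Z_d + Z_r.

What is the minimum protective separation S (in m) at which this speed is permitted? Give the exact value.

T_s = v_R/a_R = (2/5)/(5/2) = 0.1600 s
robot covers v_R·T_r = 0.4000·0.2500 = 0.1000 m before braking
braking distance = 0.4000²/(2·2.5000) = 0.0320 m
human over T_r+T_s: 1.4000·(0.2500+0.1600) = 0.5740 m
C+Z_d+Z_r = 0.1500+0.0200+0.0000 = 0.1700 m
S_min ≈ 0.1000+0.0320+0.5740+0.1700  ⇒  S_min = 219/250 m

S_min = 219/250 m = 0.8760 m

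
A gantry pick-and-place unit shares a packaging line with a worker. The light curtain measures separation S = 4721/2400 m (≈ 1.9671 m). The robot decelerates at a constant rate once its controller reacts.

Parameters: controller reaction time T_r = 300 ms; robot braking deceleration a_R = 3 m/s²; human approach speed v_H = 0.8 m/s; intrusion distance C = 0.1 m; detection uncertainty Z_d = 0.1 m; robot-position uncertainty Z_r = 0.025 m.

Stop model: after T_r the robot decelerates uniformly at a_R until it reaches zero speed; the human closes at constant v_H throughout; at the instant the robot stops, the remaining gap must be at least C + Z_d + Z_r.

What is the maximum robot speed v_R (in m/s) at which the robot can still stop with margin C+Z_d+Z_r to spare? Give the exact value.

v_R_max = 7/4 m/s = 1.7500 m/s

at the boundary: (1/6)·v² + (17/30)·v + (-721/480) = 0
  disc = (17/30)² − 4·(1/6)·(-721/480) = 529/400 ; √disc = 23/20
  v_R = (−(17/30) + 23/20) / (2·(1/6)) = 7/4 m/s
check:
braking lasts T_s = (7/4)/3 = 0.5833 s
reaction-phase robot travel = 1.7500·0.3000 = 0.5250 m
braking distance = 1.7500²/(2·3.0000) = 0.5104 m
human over T_r+T_s: 0.8000·(0.3000+0.5833) = 0.7067 m
residual clearance needed = 0.1000+0.1000+0.0250 = 0.2250 m
sum ≈ 0.5250+0.5104+0.7067+0.2250 ≈ 1.9671 m = S ✓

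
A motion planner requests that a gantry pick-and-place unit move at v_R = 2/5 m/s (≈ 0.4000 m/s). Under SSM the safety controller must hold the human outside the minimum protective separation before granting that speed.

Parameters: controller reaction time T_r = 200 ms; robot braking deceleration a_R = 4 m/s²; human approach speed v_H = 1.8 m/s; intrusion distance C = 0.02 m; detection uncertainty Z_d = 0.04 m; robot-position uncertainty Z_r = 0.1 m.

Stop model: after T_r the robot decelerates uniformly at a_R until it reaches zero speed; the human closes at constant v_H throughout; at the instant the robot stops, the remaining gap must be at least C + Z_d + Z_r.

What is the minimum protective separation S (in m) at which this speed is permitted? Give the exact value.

S_min = 4/5 m = 0.8000 m

braking lasts T_s = (2/5)/4 = 0.1000 s
robot covers v_R·T_r = 0.4000·0.2000 = 0.0800 m before braking
robot under decel: 0.4000²/(2·4.0000) = 0.0200 m
human over T_r+T_s: 1.8000·(0.2000+0.1000) = 0.5400 m
margins: 0.0200+0.0400+0.1000 = 0.1600 m
S_min ≈ 0.0800+0.0200+0.5400+0.1600  ⇒  S_min = 4/5 m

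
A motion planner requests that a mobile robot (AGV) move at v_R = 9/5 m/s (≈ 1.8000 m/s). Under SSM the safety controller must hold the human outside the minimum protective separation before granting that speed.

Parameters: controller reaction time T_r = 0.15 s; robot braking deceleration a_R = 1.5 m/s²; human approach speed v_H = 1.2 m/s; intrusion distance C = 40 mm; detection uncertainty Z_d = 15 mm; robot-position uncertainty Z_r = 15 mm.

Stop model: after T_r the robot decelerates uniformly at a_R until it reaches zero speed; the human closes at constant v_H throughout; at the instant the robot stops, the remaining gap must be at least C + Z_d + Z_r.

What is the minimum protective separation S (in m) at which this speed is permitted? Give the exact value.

T_s = v_R/a_R = (9/5)/(3/2) = 1.2000 s
robot in T_r: 1.8000·0.1500 = 0.2700 m
robot under decel: 1.8000²/(2·1.5000) = 1.0800 m
person approaches 1.2000·(0.1500+1.2000) = 1.6200 m
margins: 0.0400+0.0150+0.0150 = 0.0700 m
S_min ≈ 0.2700+1.0800+1.6200+0.0700  ⇒  S_min = 76/25 m

S_min = 76/25 m = 3.0400 m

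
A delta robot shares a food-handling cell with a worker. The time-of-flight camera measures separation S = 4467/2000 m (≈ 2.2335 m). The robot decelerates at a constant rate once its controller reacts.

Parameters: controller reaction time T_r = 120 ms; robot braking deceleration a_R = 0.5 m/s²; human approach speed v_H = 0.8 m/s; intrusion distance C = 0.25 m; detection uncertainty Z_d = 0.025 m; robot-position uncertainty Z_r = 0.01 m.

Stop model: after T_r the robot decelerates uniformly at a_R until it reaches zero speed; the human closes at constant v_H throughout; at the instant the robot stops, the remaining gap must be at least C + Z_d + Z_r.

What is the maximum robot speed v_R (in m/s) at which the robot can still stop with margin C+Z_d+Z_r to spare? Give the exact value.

quadratic (1)·v² + (43/25)·v + (-741/400) = 0
  disc = (43/25)² − 4·(1)·(-741/400) = 25921/2500 ; √disc = 161/50
  v_R = (−(43/25) + 161/50) / (2·(1)) = 3/4 m/s
check:
braking lasts T_s = (3/4)/(1/2) = 1.5000 s
reaction-phase robot travel = 0.7500·0.1200 = 0.0900 m
robot covers 0.7500·1.5000 − ½·0.5000·1.5000² = 0.5625 m while stopping
person approaches 0.8000·(0.1200+1.5000) = 1.2960 m
margins: 0.2500+0.0250+0.0100 = 0.2850 m
sum ≈ 0.0900+0.5625+1.2960+0.2850 ≈ 2.2335 m = S ✓

v_R_max = 3/4 m/s = 0.7500 m/s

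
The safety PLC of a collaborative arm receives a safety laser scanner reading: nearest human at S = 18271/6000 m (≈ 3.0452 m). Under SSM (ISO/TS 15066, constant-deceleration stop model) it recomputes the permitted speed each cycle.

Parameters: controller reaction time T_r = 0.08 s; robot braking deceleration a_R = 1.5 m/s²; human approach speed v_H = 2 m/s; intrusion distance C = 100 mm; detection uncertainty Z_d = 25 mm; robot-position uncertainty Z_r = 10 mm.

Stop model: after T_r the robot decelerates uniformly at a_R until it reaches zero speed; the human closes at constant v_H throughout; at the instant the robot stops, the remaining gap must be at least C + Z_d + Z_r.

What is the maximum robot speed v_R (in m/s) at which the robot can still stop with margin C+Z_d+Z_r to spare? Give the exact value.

v_R_max = 29/20 m/s = 1.4500 m/s

quadratic (1/3)·v² + (106/75)·v + (-16501/6000) = 0
  disc = (106/75)² − 4·(1/3)·(-16501/6000) = 14161/2500 ; √disc = 119/50
  v_R = (−(106/75) + 119/50) / (2·(1/3)) = 29/20 m/s
check:
T_s = v_R/a_R = (29/20)/(3/2) = 0.9667 s
robot in T_r: 1.4500·0.0800 = 0.1160 m
braking distance = 1.4500²/(2·1.5000) = 0.7008 m
human closes 2.0000·1.0467 = 2.0933 m
C+Z_d+Z_r = 0.1000+0.0250+0.0100 = 0.1350 m
sum ≈ 0.1160+0.7008+2.0933+0.1350 ≈ 3.0452 m = S ✓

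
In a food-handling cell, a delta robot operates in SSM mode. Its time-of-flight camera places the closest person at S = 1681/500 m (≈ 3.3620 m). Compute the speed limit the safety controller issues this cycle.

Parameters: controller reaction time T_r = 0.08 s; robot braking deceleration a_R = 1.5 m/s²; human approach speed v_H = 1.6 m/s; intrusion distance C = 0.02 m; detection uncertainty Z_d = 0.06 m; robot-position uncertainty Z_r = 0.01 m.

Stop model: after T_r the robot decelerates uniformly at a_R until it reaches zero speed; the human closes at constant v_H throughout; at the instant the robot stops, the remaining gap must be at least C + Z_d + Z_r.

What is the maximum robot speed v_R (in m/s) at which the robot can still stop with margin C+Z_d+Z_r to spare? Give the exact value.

v_R_max = 9/5 m/s = 1.8000 m/s

quadratic (1/3)·v² + (86/75)·v + (-393/125) = 0
  disc = (86/75)² − 4·(1/3)·(-393/125) = 30976/5625 ; √disc = 176/75
  v_R = (−(86/75) + 176/75) / (2·(1/3)) = 9/5 m/s
check:
T_s = v_R/a_R = (9/5)/(3/2) = 1.2000 s
robot in T_r: 1.8000·0.0800 = 0.1440 m
robot covers 1.8000·1.2000 − ½·1.5000·1.2000² = 1.0800 m while stopping
human over T_r+T_s: 1.6000·(0.0800+1.2000) = 2.0480 m
C+Z_d+Z_r = 0.0200+0.0600+0.0100 = 0.0900 m
sum ≈ 0.1440+1.0800+2.0480+0.0900 ≈ 3.3620 m = S ✓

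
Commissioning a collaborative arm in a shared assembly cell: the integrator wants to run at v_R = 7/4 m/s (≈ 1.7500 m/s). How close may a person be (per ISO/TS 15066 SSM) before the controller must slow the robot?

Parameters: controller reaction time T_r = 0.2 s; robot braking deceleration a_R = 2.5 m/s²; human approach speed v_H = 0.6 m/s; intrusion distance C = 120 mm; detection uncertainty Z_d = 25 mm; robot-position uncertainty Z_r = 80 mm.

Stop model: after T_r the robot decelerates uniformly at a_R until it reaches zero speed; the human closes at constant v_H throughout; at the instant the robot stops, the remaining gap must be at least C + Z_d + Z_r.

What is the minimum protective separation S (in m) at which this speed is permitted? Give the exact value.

S_min = 691/400 m = 1.7275 m

stop time T_s = (7/4)/(5/2) = 0.7000 s
robot covers v_R·T_r = 1.7500·0.2000 = 0.3500 m before braking
robot covers 1.7500·0.7000 − ½·2.5000·0.7000² = 0.6125 m while stopping
person approaches 0.6000·(0.2000+0.7000) = 0.5400 m
residual clearance needed = 0.1200+0.0250+0.0800 = 0.2250 m
S_min ≈ 0.3500+0.6125+0.5400+0.2250  ⇒  S_min = 691/400 m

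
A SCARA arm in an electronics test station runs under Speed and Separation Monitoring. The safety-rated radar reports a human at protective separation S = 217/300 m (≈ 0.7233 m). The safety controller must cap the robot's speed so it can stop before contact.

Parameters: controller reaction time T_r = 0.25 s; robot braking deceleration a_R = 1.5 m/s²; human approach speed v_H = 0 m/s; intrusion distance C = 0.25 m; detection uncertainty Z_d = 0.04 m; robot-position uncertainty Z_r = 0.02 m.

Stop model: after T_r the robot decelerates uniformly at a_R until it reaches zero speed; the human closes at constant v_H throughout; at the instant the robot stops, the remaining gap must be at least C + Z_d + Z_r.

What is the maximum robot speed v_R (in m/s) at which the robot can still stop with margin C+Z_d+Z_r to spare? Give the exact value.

v_R_max = 4/5 m/s = 0.8000 m/s

at the boundary: (1/3)·v² + (1/4)·v + (-31/75) = 0
  disc = (1/4)² − 4·(1/3)·(-31/75) = 2209/3600 ; √disc = 47/60
  v_R = (−(1/4) + 47/60) / (2·(1/3)) = 4/5 m/s
check:
T_s = v_R/a_R = (4/5)/(3/2) = 0.5333 s
robot in T_r: 0.8000·0.2500 = 0.2000 m
robot under decel: 0.8000²/(2·1.5000) = 0.2133 m
human over T_r+T_s: 0.0000·(0.2500+0.5333) = 0.0000 m
residual clearance needed = 0.2500+0.0400+0.0200 = 0.3100 m
sum ≈ 0.2000+0.2133+0.0000+0.3100 ≈ 0.7233 m = S ✓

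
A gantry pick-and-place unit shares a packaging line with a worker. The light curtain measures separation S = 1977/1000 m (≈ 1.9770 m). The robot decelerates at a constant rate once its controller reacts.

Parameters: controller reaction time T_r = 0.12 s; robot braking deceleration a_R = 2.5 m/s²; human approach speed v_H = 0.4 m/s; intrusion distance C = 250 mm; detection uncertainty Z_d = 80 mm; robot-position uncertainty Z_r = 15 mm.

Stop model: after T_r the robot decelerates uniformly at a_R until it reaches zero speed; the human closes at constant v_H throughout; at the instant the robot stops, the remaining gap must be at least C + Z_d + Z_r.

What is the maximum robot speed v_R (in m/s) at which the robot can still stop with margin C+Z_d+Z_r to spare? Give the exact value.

collect terms ⇒ (1/5)·v_R² + (7/25)·v_R + (-198/125) = 0
  disc = (7/25)² − 4·(1/5)·(-198/125) = 841/625 ; √disc = 29/25
  v_R = (−(7/25) + 29/25) / (2·(1/5)) = 11/5 m/s
check:
stop time T_s = (11/5)/(5/2) = 0.8800 s
robot covers v_R·T_r = 2.2000·0.1200 = 0.2640 m before braking
robot covers 2.2000·0.8800 − ½·2.5000·0.8800² = 0.9680 m while stopping
person approaches 0.4000·(0.1200+0.8800) = 0.4000 m
C+Z_d+Z_r = 0.2500+0.0800+0.0150 = 0.3450 m
sum ≈ 0.2640+0.9680+0.4000+0.3450 ≈ 1.9770 m = S ✓

v_R_max = 11/5 m/s = 2.2000 m/s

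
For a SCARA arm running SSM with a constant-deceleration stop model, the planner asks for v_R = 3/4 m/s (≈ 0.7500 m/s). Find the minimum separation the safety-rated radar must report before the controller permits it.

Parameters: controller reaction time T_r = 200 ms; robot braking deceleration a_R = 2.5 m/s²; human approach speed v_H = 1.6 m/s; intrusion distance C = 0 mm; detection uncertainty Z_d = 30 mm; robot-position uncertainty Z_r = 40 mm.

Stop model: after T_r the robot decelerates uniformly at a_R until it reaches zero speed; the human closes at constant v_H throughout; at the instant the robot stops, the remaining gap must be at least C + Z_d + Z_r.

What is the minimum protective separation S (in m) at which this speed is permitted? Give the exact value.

stop time T_s = (3/4)/(5/2) = 0.3000 s
robot in T_r: 0.7500·0.2000 = 0.1500 m
braking distance = 0.7500²/(2·2.5000) = 0.1125 m
human closes 1.6000·0.5000 = 0.8000 m
margins: 0.0000+0.0300+0.0400 = 0.0700 m
S_min ≈ 0.1500+0.1125+0.8000+0.0700  ⇒  S_min = 453/400 m

S_min = 453/400 m = 1.1325 m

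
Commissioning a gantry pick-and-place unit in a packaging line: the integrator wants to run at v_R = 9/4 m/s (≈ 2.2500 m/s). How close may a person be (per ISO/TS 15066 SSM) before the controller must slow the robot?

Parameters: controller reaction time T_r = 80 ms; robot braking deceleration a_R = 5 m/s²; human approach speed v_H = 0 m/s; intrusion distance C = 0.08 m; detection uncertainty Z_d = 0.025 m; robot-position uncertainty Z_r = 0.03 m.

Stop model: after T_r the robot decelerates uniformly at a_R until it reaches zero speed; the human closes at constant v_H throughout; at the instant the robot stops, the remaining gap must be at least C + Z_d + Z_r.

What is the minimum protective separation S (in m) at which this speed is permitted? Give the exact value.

S_min = 657/800 m = 0.8213 m

T_s = v_R/a_R = (9/4)/5 = 0.4500 s
robot in T_r: 2.2500·0.0800 = 0.1800 m
robot under decel: 2.2500²/(2·5.0000) = 0.5062 m
human closes 0.0000·0.5300 = 0.0000 m
margins: 0.0800+0.0250+0.0300 = 0.1350 m
S_min ≈ 0.1800+0.5062+0.0000+0.1350  ⇒  S_min = 657/800 m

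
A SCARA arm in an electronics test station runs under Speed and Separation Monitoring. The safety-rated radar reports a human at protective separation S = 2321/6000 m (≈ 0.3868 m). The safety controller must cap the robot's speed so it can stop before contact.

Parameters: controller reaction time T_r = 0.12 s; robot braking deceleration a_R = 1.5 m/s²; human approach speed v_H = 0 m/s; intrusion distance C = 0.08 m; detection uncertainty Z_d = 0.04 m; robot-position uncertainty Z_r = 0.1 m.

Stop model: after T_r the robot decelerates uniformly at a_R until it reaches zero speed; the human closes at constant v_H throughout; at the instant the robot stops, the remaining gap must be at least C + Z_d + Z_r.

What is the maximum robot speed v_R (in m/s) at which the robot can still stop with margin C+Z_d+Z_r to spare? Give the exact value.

collect terms ⇒ (1/3)·v_R² + (3/25)·v_R + (-1001/6000) = 0
  disc = (3/25)² − 4·(1/3)·(-1001/6000) = 5329/22500 ; √disc = 73/150
  v_R = (−(3/25) + 73/150) / (2·(1/3)) = 11/20 m/s
check:
braking lasts T_s = (11/20)/(3/2) = 0.3667 s
reaction-phase robot travel = 0.5500·0.1200 = 0.0660 m
robot covers 0.5500·0.3667 − ½·1.5000·0.3667² = 0.1008 m while stopping
person approaches 0.0000·(0.1200+0.3667) = 0.0000 m
margins: 0.0800+0.0400+0.1000 = 0.2200 m
sum ≈ 0.0660+0.1008+0.0000+0.2200 ≈ 0.3868 m = S ✓

v_R_max = 11/20 m/s = 0.5500 m/s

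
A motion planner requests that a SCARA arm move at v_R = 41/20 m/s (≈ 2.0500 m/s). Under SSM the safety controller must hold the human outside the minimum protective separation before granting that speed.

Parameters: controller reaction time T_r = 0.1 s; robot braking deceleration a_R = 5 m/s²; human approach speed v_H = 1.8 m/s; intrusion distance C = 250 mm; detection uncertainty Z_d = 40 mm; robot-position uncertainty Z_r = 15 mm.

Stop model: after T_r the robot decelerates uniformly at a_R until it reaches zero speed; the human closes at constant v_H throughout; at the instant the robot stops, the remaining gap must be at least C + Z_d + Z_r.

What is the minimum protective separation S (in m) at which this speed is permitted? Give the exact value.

S_min = 7393/4000 m = 1.8482 m

braking lasts T_s = (41/20)/5 = 0.4100 s
robot in T_r: 2.0500·0.1000 = 0.2050 m
robot under decel: 2.0500²/(2·5.0000) = 0.4203 m
human over T_r+T_s: 1.8000·(0.1000+0.4100) = 0.9180 m
residual clearance needed = 0.2500+0.0400+0.0150 = 0.3050 m
S_min ≈ 0.2050+0.4203+0.9180+0.3050  ⇒  S_min = 7393/4000 m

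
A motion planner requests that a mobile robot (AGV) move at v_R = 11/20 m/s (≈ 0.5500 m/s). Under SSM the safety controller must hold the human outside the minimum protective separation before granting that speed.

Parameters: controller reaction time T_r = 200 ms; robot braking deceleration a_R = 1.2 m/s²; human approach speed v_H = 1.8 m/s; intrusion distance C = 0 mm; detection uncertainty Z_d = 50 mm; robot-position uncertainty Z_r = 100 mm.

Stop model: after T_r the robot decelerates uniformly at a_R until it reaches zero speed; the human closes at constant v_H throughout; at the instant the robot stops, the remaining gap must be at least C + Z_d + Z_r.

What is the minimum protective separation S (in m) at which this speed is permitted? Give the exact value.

stop time T_s = (11/20)/(6/5) = 0.4583 s
robot in T_r: 0.5500·0.2000 = 0.1100 m
braking distance = 0.5500²/(2·1.2000) = 0.1260 m
human closes 1.8000·0.6583 = 1.1850 m
margins: 0.0000+0.0500+0.1000 = 0.1500 m
S_min ≈ 0.1100+0.1260+1.1850+0.1500  ⇒  S_min = 7541/4800 m

S_min = 7541/4800 m = 1.5710 m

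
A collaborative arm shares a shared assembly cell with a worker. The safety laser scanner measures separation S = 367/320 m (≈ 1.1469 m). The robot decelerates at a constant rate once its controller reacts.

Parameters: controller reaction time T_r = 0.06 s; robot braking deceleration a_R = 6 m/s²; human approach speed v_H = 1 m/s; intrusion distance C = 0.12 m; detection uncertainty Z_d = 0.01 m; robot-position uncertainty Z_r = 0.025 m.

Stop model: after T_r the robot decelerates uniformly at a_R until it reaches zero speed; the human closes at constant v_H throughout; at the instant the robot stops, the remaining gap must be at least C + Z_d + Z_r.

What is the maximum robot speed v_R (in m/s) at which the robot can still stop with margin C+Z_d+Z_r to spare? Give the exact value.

collect terms ⇒ (1/12)·v_R² + (17/75)·v_R + (-1491/1600) = 0
  disc = (17/75)² − 4·(1/12)·(-1491/1600) = 130321/360000 ; √disc = 361/600
  v_R = (−(17/75) + 361/600) / (2·(1/12)) = 9/4 m/s
check:
T_s = v_R/a_R = (9/4)/6 = 0.3750 s
robot covers v_R·T_r = 2.2500·0.0600 = 0.1350 m before braking
braking distance = 2.2500²/(2·6.0000) = 0.4219 m
human over T_r+T_s: 1.0000·(0.0600+0.3750) = 0.4350 m
C+Z_d+Z_r = 0.1200+0.0100+0.0250 = 0.1550 m
sum ≈ 0.1350+0.4219+0.4350+0.1550 ≈ 1.1469 m = S ✓

v_R_max = 9/4 m/s = 2.2500 m/s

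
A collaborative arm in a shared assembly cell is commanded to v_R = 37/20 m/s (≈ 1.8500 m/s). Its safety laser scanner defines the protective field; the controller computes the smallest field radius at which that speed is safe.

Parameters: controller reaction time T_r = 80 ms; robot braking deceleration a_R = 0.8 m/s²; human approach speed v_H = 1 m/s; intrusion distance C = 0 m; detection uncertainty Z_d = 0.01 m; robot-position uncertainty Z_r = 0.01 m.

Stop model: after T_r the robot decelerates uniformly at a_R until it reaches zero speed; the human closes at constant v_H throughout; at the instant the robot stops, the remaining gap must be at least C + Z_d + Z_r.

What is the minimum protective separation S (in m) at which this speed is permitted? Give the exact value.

S_min = 75193/16000 m = 4.6996 m

T_s = v_R/a_R = (37/20)/(4/5) = 2.3125 s
robot covers v_R·T_r = 1.8500·0.0800 = 0.1480 m before braking
robot covers 1.8500·2.3125 − ½·0.8000·2.3125² = 2.1391 m while stopping
human closes 1.0000·2.3925 = 2.3925 m
residual clearance needed = 0.0000+0.0100+0.0100 = 0.0200 m
S_min ≈ 0.1480+2.1391+2.3925+0.0200  ⇒  S_min = 75193/16000 m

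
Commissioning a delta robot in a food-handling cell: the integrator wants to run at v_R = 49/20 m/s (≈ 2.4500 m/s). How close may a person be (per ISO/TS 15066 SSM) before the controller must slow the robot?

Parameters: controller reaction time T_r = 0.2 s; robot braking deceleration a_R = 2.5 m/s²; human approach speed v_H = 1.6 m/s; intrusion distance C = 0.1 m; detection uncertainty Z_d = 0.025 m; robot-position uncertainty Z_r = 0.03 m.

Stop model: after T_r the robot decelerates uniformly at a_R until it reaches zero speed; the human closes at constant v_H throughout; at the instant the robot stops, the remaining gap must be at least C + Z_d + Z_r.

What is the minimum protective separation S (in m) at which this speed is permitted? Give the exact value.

S_min = 7467/2000 m = 3.7335 m

braking lasts T_s = (49/20)/(5/2) = 0.9800 s
robot in T_r: 2.4500·0.2000 = 0.4900 m
braking distance = 2.4500²/(2·2.5000) = 1.2005 m
human over T_r+T_s: 1.6000·(0.2000+0.9800) = 1.8880 m
margins: 0.1000+0.0250+0.0300 = 0.1550 m
S_min ≈ 0.4900+1.2005+1.8880+0.1550  ⇒  S_min = 7467/2000 m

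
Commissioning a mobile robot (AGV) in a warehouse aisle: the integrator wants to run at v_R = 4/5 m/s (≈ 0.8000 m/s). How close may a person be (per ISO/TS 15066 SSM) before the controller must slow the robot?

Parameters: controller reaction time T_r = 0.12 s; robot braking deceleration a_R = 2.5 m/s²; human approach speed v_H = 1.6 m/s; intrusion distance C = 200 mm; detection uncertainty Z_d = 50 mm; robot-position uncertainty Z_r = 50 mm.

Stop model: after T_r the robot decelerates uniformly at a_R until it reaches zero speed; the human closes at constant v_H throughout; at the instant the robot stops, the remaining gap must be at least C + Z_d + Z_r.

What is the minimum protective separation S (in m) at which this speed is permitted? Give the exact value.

S_min = 307/250 m = 1.2280 m

stop time T_s = (4/5)/(5/2) = 0.3200 s
robot in T_r: 0.8000·0.1200 = 0.0960 m
robot covers 0.8000·0.3200 − ½·2.5000·0.3200² = 0.1280 m while stopping
person approaches 1.6000·(0.1200+0.3200) = 0.7040 m
residual clearance needed = 0.2000+0.0500+0.0500 = 0.3000 m
S_min ≈ 0.0960+0.1280+0.7040+0.3000  ⇒  S_min = 307/250 m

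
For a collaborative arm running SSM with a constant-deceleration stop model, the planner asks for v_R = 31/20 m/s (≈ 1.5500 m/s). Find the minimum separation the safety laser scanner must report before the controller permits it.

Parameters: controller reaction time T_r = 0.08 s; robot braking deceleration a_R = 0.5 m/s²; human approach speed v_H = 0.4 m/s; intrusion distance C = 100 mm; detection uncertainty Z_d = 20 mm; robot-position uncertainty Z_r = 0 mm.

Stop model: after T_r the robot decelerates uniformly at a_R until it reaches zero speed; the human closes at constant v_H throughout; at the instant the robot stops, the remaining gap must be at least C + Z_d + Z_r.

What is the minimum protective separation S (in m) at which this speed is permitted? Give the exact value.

stop time T_s = (31/20)/(1/2) = 3.1000 s
robot covers v_R·T_r = 1.5500·0.0800 = 0.1240 m before braking
robot under decel: 1.5500²/(2·0.5000) = 2.4025 m
human closes 0.4000·3.1800 = 1.2720 m
margins: 0.1000+0.0200+0.0000 = 0.1200 m
S_min ≈ 0.1240+2.4025+1.2720+0.1200  ⇒  S_min = 7837/2000 m

S_min = 7837/2000 m = 3.9185 m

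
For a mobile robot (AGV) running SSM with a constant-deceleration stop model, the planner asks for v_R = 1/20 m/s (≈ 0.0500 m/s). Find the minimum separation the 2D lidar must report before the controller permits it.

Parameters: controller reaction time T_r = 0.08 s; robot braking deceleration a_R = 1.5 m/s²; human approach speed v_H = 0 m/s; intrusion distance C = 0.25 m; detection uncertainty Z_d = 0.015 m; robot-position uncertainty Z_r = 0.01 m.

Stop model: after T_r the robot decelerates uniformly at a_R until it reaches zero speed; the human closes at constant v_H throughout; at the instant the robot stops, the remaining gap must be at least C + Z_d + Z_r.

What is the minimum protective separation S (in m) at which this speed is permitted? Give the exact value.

S_min = 1679/6000 m = 0.2798 m

braking lasts T_s = (1/20)/(3/2) = 0.0333 s
reaction-phase robot travel = 0.0500·0.0800 = 0.0040 m
robot covers 0.0500·0.0333 − ½·1.5000·0.0333² = 0.0008 m while stopping
human over T_r+T_s: 0.0000·(0.0800+0.0333) = 0.0000 m
margins: 0.2500+0.0150+0.0100 = 0.2750 m
S_min ≈ 0.0040+0.0008+0.0000+0.2750  ⇒  S_min = 1679/6000 m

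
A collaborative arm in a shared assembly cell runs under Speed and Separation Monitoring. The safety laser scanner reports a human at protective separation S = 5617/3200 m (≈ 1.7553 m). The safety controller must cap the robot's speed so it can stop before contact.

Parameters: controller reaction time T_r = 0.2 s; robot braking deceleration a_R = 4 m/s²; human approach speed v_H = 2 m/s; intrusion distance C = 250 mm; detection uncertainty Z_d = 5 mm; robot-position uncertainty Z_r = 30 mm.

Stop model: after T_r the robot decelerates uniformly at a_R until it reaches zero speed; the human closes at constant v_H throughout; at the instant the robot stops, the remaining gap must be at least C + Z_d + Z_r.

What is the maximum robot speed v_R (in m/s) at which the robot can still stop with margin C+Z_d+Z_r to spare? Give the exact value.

v_R_max = 5/4 m/s = 1.2500 m/s

collect terms ⇒ (1/8)·v_R² + (7/10)·v_R + (-137/128) = 0
  disc = (7/10)² − 4·(1/8)·(-137/128) = 6561/6400 ; √disc = 81/80
  v_R = (−(7/10) + 81/80) / (2·(1/8)) = 5/4 m/s
check:
stop time T_s = (5/4)/4 = 0.3125 s
reaction-phase robot travel = 1.2500·0.2000 = 0.2500 m
robot covers 1.2500·0.3125 − ½·4.0000·0.3125² = 0.1953 m while stopping
person approaches 2.0000·(0.2000+0.3125) = 1.0250 m
residual clearance needed = 0.2500+0.0050+0.0300 = 0.2850 m
sum ≈ 0.2500+0.1953+1.0250+0.2850 ≈ 1.7553 m = S ✓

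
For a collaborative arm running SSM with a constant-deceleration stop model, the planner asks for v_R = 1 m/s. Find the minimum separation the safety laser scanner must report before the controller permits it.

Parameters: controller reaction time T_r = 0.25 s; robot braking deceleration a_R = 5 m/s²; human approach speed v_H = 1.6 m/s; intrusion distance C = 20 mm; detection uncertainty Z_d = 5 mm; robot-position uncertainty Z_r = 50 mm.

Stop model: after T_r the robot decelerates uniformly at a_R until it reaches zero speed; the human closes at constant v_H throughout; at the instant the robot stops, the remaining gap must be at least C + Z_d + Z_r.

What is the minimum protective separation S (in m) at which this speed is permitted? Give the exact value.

S_min = 229/200 m = 1.1450 m

braking lasts T_s = 1/5 = 0.2000 s
reaction-phase robot travel = 1.0000·0.2500 = 0.2500 m
robot under decel: 1.0000²/(2·5.0000) = 0.1000 m
person approaches 1.6000·(0.2500+0.2000) = 0.7200 m
margins: 0.0200+0.0050+0.0500 = 0.0750 m
S_min ≈ 0.2500+0.1000+0.7200+0.0750  ⇒  S_min = 229/200 m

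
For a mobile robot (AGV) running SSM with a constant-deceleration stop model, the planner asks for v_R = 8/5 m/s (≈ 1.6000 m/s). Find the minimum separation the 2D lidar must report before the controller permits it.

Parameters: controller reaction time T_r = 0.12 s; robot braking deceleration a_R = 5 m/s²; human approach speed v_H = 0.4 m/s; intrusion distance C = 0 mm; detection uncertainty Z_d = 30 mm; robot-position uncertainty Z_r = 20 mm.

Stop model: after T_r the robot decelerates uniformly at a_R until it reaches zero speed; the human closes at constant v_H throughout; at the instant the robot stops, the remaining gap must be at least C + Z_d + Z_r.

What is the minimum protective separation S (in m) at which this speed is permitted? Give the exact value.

S_min = 337/500 m = 0.6740 m

T_s = v_R/a_R = (8/5)/5 = 0.3200 s
robot in T_r: 1.6000·0.1200 = 0.1920 m
robot covers 1.6000·0.3200 − ½·5.0000·0.3200² = 0.2560 m while stopping
human closes 0.4000·0.4400 = 0.1760 m
C+Z_d+Z_r = 0.0000+0.0300+0.0200 = 0.0500 m
S_min ≈ 0.1920+0.2560+0.1760+0.0500  ⇒  S_min = 337/500 m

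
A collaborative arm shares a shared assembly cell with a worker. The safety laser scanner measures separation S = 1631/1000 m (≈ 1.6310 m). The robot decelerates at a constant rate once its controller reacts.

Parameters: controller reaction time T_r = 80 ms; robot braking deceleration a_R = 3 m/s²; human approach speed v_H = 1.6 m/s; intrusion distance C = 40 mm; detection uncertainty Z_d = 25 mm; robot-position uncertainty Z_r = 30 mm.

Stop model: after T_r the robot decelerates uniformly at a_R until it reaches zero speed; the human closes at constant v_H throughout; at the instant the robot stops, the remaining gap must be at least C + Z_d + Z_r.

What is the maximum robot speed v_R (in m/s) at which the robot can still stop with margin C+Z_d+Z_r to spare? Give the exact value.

v_R_max = 8/5 m/s = 1.6000 m/s

quadratic (1/6)·v² + (46/75)·v + (-176/125) = 0
  disc = (46/75)² − 4·(1/6)·(-176/125) = 7396/5625 ; √disc = 86/75
  v_R = (−(46/75) + 86/75) / (2·(1/6)) = 8/5 m/s
check:
stop time T_s = (8/5)/3 = 0.5333 s
robot in T_r: 1.6000·0.0800 = 0.1280 m
braking distance = 1.6000²/(2·3.0000) = 0.4267 m
person approaches 1.6000·(0.0800+0.5333) = 0.9813 m
C+Z_d+Z_r = 0.0400+0.0250+0.0300 = 0.0950 m
sum ≈ 0.1280+0.4267+0.9813+0.0950 ≈ 1.6310 m = S ✓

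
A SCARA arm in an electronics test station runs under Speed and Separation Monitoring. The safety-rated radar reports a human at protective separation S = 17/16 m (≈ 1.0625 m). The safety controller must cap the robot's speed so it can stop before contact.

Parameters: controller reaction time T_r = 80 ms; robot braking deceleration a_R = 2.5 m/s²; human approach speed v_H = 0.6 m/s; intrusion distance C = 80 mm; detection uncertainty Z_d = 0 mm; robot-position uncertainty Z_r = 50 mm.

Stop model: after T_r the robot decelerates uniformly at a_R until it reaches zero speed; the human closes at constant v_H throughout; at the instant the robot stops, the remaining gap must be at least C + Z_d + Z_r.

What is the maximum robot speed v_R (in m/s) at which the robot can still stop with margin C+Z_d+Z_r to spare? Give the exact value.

at the boundary: (1/5)·v² + (8/25)·v + (-1769/2000) = 0
  disc = (8/25)² − 4·(1/5)·(-1769/2000) = 81/100 ; √disc = 9/10
  v_R = (−(8/25) + 9/10) / (2·(1/5)) = 29/20 m/s
check:
T_s = v_R/a_R = (29/20)/(5/2) = 0.5800 s
robot in T_r: 1.4500·0.0800 = 0.1160 m
robot covers 1.4500·0.5800 − ½·2.5000·0.5800² = 0.4205 m while stopping
human over T_r+T_s: 0.6000·(0.0800+0.5800) = 0.3960 m
margins: 0.0800+0.0000+0.0500 = 0.1300 m
sum ≈ 0.1160+0.4205+0.3960+0.1300 ≈ 1.0625 m = S ✓

v_R_max = 29/20 m/s = 1.4500 m/s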